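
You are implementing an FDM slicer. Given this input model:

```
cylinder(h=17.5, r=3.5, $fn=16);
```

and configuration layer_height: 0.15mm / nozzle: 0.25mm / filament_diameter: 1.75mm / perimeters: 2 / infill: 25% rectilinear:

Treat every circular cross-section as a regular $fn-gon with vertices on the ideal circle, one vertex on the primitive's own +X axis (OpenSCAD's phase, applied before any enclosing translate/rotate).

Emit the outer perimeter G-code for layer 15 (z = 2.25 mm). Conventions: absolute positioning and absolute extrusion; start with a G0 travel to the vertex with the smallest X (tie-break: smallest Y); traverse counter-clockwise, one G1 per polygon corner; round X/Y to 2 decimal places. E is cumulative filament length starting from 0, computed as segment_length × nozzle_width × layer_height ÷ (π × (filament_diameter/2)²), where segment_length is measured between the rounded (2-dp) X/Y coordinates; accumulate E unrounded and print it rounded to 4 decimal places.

G0 X-3.50 Y0.00 Z2.25
G1 X-3.23 Y-1.34 E0.0213
G1 X-2.47 Y-2.47 E0.0425
G1 X-1.34 Y-3.23 E0.0638
G1 X0.00 Y-3.50 E0.0851
G1 X1.34 Y-3.23 E0.1064
G1 X2.47 Y-2.47 E0.1276
G1 X3.23 Y-1.34 E0.1489
G1 X3.50 Y0.00 E0.1702
G1 X3.23 Y1.34 E0.1915
G1 X2.47 Y2.47 E0.2127
G1 X1.34 Y3.23 E0.2339
G1 X0.00 Y3.50 E0.2553
G1 X-1.34 Y3.23 E0.2766
G1 X-2.47 Y2.47 E0.2978
G1 X-3.23 Y1.34 E0.3190
G1 X-3.50 Y0.00 E0.3403

At z = 2.25 mm: the r=3.5 cylinder contributes a regular 16-gon of circumradius 3.5. The outline is a single polygon with 16 vertices. Extrusion per mm of travel: 0.25 × 0.15 / (π × 0.875²) = 0.015591. Accumulating E over each segment gives final E = 0.3403.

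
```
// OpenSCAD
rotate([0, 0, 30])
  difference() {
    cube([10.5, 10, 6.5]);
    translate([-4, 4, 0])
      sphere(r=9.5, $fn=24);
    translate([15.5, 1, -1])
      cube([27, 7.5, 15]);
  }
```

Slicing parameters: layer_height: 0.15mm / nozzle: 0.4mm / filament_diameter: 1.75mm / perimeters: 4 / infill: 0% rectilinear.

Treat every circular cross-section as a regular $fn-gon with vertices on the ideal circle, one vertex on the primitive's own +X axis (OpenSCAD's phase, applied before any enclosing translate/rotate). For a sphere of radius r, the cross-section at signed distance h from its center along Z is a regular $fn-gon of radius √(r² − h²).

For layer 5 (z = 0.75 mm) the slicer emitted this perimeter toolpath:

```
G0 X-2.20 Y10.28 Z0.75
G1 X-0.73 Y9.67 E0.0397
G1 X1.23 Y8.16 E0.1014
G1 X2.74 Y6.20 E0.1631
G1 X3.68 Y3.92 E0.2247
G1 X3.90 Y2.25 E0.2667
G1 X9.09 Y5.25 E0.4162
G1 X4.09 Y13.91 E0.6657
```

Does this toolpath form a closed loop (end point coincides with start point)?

Start point (G0): (-2.20, 10.28). End point (last G1): the path does not return to the start — open.

no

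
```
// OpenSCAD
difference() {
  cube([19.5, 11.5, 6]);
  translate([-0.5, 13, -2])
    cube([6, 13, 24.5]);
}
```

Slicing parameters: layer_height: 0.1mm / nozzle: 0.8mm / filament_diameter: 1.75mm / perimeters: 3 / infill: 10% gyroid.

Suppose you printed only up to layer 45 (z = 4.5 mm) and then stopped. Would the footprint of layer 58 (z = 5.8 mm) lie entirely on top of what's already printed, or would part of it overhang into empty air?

Compare the two slices. At z = 4.5: the 19.5×11.5 cube contributes its full rectangle (area 224.25 mm²); the cube at (-0.5, 13) (footprint 6×13) is included at this height (area 78.00 mm²); Subtracting the remaining from the first: starting from the 19.5×11.5 cube (224.25 mm²), the 6×13 cube at (-0.5, 13) misses the remaining region (no effect) — area = 224.25 mm². At z = 5.8: the 19.5×11.5 cube contributes its full rectangle (area 224.25 mm²); the 6×13 cube at (-0.5, 13) contributes its full rectangle (area 78.00 mm²); Taking the first minus the rest: starting from the 19.5×11.5 cube (224.25 mm²), the 6×13 cube at (-0.5, 13) misses the remaining region (no effect) — area = 224.25 mm². Checking containment: the cross-section at z = 5.8 is a subset of the cross-section at z = 4.5.

entirely on top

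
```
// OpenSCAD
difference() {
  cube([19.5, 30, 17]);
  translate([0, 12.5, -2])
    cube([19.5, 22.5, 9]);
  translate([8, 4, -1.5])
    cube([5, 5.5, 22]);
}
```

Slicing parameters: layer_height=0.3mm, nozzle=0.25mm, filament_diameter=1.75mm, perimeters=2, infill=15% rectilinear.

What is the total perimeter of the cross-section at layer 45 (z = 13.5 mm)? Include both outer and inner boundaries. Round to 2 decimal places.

120.00 mm

At z = 13.5 mm: the cube (footprint 19.5×30) is included at this height (perimeter 99.00 mm); the cube at (0, 12.5) is absent (z outside [-2, 7]); the cube at (8, 4) (footprint 5×5.5) is included at this height (perimeter 21.00 mm); After the difference (first − rest): starting from the 19.5×30 cube, the 5×5.5 cube at (8, 4) lies wholly inside it (removes its full 27.50 mm² and its 21.00 mm outline becomes a hole wall) — boundary (outer + 1 inner loop) = 120.00 mm. Overall, the cross-section is one region with 1 hole. Total boundary length (outer + inner) = 120.00 mm.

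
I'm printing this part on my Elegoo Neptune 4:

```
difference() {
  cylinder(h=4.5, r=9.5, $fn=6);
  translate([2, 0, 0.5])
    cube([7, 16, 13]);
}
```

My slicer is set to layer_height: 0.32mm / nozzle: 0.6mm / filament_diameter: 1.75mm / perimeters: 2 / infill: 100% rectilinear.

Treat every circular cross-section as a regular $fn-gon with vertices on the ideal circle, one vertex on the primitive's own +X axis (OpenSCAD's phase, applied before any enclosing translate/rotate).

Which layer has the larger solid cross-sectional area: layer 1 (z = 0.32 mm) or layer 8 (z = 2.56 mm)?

Layer 1 (z = 0.32): the cylinder: section is a regular 6-gon, circumradius r=9.5 (area = (6/2)·9.500²·sin(360°/6) = 234.48 mm²); the cube at (2, 0) is not intersected at this z (z outside [0.5, 13.5]); After the difference (first − rest): none of the subtracted shapes is present at this height, so the r=9.5 cylinder is unchanged — area = 234.48 mm². So its area = 234.48 mm². Layer 8 (z = 2.56): the r=9.5 cylinder contributes a regular 6-gon of circumradius 9.5 (area = (6/2)·9.500²·sin(360°/6) = 234.48 mm²); the cube at (2, 0) is present — its section is the full 7×16 rectangle (area 112.00 mm²); Taking the first minus the rest: starting from the r=9.5 cylinder (234.48 mm²), the 7×16 cube at (2, 0) partially overlaps it — only the 41.95 mm² overlap (of its 112.00 mm²) is removed, clipping the outline — area = 192.53 mm². So its area = 192.53 mm². Layer 1 is larger (234.48 vs 192.53 mm²).

layer 1 (z = 0.32 mm)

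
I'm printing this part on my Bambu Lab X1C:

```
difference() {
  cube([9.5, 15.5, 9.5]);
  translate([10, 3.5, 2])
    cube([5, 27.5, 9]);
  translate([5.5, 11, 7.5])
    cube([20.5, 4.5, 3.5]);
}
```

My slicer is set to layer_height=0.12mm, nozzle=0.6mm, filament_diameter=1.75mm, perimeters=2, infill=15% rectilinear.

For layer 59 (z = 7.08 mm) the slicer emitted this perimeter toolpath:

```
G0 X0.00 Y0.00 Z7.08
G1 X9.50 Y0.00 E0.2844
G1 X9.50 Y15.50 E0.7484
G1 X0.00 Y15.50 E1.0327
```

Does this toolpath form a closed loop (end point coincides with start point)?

no

Start point (G0): (0.00, 0.00). End point (last G1): the path does not return to the start — open.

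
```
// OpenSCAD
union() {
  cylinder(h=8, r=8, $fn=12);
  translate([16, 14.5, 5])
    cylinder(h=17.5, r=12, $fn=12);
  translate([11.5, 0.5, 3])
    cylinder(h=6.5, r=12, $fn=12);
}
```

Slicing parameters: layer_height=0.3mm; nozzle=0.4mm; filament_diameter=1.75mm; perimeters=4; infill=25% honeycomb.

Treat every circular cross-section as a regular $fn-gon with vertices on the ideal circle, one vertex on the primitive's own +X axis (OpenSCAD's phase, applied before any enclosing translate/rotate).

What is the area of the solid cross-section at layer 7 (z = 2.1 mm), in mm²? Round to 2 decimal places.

At z = 2.1 mm: the r=8 cylinder gives a regular 12-gon of circumradius 8 (constant along its height) (area = (12/2)·8.000²·sin(360°/12) = 192.00 mm²); the cylinder at (16, 14.5) is not intersected at this z (z outside [5, 22.5]); the cylinder at (11.5, 0.5) is absent (z outside [3, 9.5]); Merging all regions: only the r=8 cylinder is present, so the union is just that shape — area = 192.00 mm². Overall, the cross-section is a single solid region. Net area = 192.00 mm².

192.00 mm²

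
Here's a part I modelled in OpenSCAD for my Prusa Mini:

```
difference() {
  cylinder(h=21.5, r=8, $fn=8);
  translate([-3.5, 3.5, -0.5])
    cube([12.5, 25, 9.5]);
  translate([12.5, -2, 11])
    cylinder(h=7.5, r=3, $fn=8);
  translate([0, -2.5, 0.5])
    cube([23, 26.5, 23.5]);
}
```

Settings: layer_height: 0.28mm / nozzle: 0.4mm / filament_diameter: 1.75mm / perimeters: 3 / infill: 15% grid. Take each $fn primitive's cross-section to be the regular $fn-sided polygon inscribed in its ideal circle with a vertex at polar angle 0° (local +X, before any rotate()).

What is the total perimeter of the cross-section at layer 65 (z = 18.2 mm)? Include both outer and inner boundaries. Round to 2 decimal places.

At z = 18.2 mm: the r=8 cylinder contributes a regular 8-gon of circumradius 8 (perimeter = 2·8·8.000·sin(180°/8) = 48.98 mm); the cube at (-3.5, 3.5) is absent (z outside [-0.5, 9]); the r=3 cylinder at (12.5, -2) contributes a regular 8-gon of circumradius 3 (perimeter = 2·8·3.000·sin(180°/8) = 18.37 mm); the cube at (0, -2.5) is present — its section is the full 23×26.5 rectangle (perimeter 99.00 mm); Taking the first minus the rest: starting from the r=8 cylinder, the r=3 cylinder at (12.5, -2) misses the remaining region (no effect); the 23×26.5 cube at (0, -2.5) partially overlaps it — only the 63.96 mm² overlap (of its 609.50 mm²) is removed, clipping the outline — boundary = 51.50 mm. Overall, the cross-section is a single solid region. Total boundary length (outer) = 51.50 mm.

51.50 mm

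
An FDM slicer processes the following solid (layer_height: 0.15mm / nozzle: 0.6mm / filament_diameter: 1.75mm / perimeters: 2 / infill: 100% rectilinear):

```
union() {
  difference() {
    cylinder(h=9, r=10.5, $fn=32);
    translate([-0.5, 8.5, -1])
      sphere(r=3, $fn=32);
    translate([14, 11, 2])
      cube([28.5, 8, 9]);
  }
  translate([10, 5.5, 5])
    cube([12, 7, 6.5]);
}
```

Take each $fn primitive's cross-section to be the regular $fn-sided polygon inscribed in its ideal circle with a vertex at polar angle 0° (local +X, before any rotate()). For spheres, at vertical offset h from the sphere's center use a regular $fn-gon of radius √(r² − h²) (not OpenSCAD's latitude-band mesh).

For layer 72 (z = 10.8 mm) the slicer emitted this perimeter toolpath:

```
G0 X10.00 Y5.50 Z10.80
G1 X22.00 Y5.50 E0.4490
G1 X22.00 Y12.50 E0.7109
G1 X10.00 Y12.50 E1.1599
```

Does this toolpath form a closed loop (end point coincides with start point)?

Start point (G0): (10.00, 5.50). End point (last G1): the path does not return to the start — open.

no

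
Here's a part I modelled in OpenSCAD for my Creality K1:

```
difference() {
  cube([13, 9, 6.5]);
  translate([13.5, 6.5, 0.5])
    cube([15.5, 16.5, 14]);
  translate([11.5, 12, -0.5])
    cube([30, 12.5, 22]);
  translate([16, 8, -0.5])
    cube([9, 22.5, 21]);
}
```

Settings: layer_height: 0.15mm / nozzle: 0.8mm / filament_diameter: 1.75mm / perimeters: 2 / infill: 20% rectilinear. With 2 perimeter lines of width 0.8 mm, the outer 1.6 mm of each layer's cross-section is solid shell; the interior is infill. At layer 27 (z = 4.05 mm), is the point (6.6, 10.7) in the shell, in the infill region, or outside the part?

At z = 4.05 mm: the cube is present — its section is the full 13×9 rectangle; the cube at (13.5, 6.5) (footprint 15.5×16.5) is included at this height; the cube at (11.5, 12) (footprint 30×12.5) is included at this height; the cube at (16, 8) (footprint 9×22.5) is included at this height; Subtracting the remaining from the first: starting from the 13×9 cube, the 15.5×16.5 cube at (13.5, 6.5) misses the remaining region (no effect); the 30×12.5 cube at (11.5, 12) misses the remaining region (no effect); the 9×22.5 cube at (16, 8) misses the remaining region (no effect) — 1 connected region. Overall, the cross-section is a single solid region. The nearest boundary edge runs (0.00, 9.00)→(13.00, 9.00); distance from the point to it = 1.70 mm. The point is not inside any of the regions above, so it lies outside the cross-section (1.70 mm from the nearest boundary).

outside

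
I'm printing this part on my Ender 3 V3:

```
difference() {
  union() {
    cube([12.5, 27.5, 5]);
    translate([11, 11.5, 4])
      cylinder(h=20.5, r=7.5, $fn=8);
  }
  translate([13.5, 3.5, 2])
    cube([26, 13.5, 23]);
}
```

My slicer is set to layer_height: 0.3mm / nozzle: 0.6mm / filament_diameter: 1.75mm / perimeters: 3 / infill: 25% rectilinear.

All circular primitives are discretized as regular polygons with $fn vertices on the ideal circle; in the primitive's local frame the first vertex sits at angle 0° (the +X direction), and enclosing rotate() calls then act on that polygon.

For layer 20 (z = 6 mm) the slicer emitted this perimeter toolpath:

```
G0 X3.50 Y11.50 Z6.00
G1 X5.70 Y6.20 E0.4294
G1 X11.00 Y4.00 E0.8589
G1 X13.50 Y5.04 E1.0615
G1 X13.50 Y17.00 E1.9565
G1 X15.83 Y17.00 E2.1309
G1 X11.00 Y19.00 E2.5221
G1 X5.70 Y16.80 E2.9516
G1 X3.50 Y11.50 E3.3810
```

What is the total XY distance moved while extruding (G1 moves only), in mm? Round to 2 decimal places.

45.18 mm

Sum the Euclidean lengths of each G1 segment: total = 45.18 mm.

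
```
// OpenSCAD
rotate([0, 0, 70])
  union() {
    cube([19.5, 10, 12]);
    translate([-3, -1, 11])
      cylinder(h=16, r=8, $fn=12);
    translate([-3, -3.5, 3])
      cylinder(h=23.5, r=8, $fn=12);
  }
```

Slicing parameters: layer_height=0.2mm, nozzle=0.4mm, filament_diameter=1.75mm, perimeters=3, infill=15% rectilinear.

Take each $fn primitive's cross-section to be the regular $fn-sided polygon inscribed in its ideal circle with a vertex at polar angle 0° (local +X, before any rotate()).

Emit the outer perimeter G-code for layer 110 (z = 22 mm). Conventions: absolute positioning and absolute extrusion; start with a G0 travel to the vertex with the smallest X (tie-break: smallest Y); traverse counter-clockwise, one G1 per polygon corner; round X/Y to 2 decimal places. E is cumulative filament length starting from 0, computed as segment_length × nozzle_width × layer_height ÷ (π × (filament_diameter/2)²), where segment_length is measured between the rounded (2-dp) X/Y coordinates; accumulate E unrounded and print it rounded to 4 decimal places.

At z = 22 mm: the cube is absent (z outside [0, 12]); the r=8 cylinder at (-3, -1) gives a regular 12-gon of circumradius 8 (constant along its height); the r=8 cylinder at (-3, -3.5) gives a regular 12-gon of circumradius 8 (constant along its height); Merging all regions: the regions partially overlap (shared area 152.84 mm²), so overlapping operands fuse into one piece — 1 connected region; (rotated 70° about Z; rotation is an isometry so areas/perimeters/island counts are preserved). The outline is a single polygon with 16 vertices. Extrusion per mm of travel: 0.4 × 0.2 / (π × 0.875²) = 0.033260. Accumulating E over each segment gives final E = 1.8248.

G0 X-7.96 Y-4.55 Z22.00
G1 X-6.21 Y-8.30 E0.1376
G1 X-2.82 Y-10.68 E0.2754
G1 X-1.53 Y-10.79 E0.3185
G1 X-0.47 Y-11.53 E0.3615
G1 X3.65 Y-11.89 E0.4990
G1 X7.41 Y-10.14 E0.6370
G1 X9.78 Y-6.75 E0.7745
G1 X10.14 Y-2.63 E0.9121
G1 X8.39 Y1.13 E1.0500
G1 X5.00 Y3.50 E1.1876
G1 X3.71 Y3.61 E1.2307
G1 X2.65 Y4.36 E1.2738
G1 X-1.48 Y4.72 E1.4117
G1 X-5.23 Y2.97 E1.5494
G1 X-7.60 Y-0.42 E1.6869
G1 X-7.96 Y-4.55 E1.8248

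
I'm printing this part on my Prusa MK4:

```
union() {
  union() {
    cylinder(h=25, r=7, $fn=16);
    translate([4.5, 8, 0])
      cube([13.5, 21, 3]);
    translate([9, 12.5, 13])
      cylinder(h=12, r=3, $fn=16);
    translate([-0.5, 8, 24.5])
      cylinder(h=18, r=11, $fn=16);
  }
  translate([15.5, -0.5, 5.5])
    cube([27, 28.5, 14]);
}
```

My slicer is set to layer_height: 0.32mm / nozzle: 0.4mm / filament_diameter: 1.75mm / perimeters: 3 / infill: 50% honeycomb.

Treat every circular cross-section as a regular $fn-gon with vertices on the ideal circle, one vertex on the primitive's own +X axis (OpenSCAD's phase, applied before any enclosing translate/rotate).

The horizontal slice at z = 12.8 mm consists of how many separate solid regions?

At z = 12.8 mm: the r=7 cylinder gives a regular 16-gon of circumradius 7 (constant along its height); the cube at (4.5, 8) is absent (z outside [0, 3]); the cylinder at (9, 12.5) is absent (z outside [13, 25]); the cylinder at (-0.5, 8) does not reach this height (z outside [24.5, 42.5]); Taking the union: only the r=7 cylinder is present, so the union is just that shape — 1 connected region; the cube at (15.5, -0.5) is present — its section is the full 27×28.5 rectangle; Combining (union): the 2 present regions are separate (no shared area or edge), so areas and boundary lengths simply add and each stays a separate island — 2 connected regions. The result has 2 disconnected regions.

2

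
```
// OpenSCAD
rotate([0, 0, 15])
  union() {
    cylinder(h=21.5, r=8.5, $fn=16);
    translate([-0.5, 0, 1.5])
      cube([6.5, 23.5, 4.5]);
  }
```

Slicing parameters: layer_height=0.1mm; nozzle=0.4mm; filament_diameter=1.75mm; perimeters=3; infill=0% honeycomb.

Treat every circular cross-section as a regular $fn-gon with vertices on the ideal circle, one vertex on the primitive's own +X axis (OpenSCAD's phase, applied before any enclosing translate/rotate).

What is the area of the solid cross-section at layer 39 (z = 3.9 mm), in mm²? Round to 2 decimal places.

At z = 3.9 mm: the cylinder: section is a regular 16-gon, circumradius r=8.5 (area = (16/2)·8.500²·sin(360°/16) = 221.19 mm²); the 6.5×23.5 cube at (-0.5, 0) contributes its full rectangle (area 152.75 mm²); Merging all regions: the regions partially overlap — summed areas 373.94 mm² minus the doubly-counted overlap 49.87 mm² gives 324.07 mm² — area = 324.07 mm²; (whole slice rotated 15° about Z — lengths, areas and connectivity unchanged). Overall, the cross-section is a single solid region. Net area = 324.07 mm².

324.07 mm²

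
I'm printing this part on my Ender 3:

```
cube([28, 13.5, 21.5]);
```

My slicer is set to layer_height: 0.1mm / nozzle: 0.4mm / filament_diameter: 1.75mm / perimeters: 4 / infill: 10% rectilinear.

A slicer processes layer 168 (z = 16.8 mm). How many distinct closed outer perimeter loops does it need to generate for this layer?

At z = 16.8 mm: the cube (footprint 28×13.5) is included at this height. The result has 1 disconnected region.

1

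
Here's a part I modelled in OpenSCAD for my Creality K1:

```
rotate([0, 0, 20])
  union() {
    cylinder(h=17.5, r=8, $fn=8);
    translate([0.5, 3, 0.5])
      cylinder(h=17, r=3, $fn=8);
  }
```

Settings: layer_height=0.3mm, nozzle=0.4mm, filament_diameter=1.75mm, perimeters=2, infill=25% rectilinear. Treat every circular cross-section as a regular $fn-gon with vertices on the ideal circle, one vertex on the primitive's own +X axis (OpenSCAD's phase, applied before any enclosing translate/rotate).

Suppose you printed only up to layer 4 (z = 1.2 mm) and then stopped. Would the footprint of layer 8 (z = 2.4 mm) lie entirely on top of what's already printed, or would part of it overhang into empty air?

Compare the two slices. At z = 1.2: the r=8 cylinder contributes a regular 8-gon of circumradius 8 (area = (8/2)·8.000²·sin(360°/8) = 181.02 mm²); the r=3 cylinder at (0.5, 3) gives a regular 8-gon of circumradius 3 (constant along its height) (area = (8/2)·3.000²·sin(360°/8) = 25.46 mm²); Merging all regions: the r=3 cylinder at (0.5, 3) lies entirely inside the r=8 cylinder, so the union is just the r=8 cylinder — area = 181.02 mm²; (whole slice rotated 20° about Z — lengths, areas and connectivity unchanged). At z = 2.4: the r=8 cylinder gives a regular 8-gon of circumradius 8 (constant along its height) (area = (8/2)·8.000²·sin(360°/8) = 181.02 mm²); the cylinder at (0.5, 3): section is a regular 8-gon, circumradius r=3 (area = (8/2)·3.000²·sin(360°/8) = 25.46 mm²); Merging all regions: the r=3 cylinder at (0.5, 3) lies entirely inside the r=8 cylinder, so the union is just the r=8 cylinder — area = 181.02 mm²; (whole slice rotated 20° about Z — lengths, areas and connectivity unchanged). Checking containment: the cross-section at z = 2.4 is a subset of the cross-section at z = 1.2.

entirely on top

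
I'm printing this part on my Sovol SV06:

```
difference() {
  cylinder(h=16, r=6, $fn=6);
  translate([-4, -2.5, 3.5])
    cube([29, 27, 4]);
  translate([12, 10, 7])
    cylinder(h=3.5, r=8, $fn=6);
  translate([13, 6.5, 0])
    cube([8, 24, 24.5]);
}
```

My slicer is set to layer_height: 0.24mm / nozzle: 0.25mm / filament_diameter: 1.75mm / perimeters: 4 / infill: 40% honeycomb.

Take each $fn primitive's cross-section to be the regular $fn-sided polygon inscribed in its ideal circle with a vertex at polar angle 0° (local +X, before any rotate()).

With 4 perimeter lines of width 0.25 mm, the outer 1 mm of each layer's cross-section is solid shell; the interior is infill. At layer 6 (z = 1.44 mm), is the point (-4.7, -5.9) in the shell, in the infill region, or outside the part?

outside

At z = 1.44 mm: the r=6 cylinder contributes a regular 6-gon of circumradius 6; the cube at (-4, -2.5) is not intersected at this z (z outside [3.5, 7.5]); the cylinder at (12, 10) does not reach this height (z outside [7, 10.5]); the 8×24 cube at (13, 6.5) contributes its full rectangle; Subtracting the remaining from the first: starting from the r=6 cylinder, the 8×24 cube at (13, 6.5) misses the remaining region (no effect) — 1 connected region. Overall, the cross-section is a single solid region. The nearest boundary edge runs (-3.00, -5.20)→(-6.00, 0.00); distance from the point to it = 1.82 mm. The point is not inside any of the regions above, so it lies outside the cross-section (1.82 mm from the nearest boundary).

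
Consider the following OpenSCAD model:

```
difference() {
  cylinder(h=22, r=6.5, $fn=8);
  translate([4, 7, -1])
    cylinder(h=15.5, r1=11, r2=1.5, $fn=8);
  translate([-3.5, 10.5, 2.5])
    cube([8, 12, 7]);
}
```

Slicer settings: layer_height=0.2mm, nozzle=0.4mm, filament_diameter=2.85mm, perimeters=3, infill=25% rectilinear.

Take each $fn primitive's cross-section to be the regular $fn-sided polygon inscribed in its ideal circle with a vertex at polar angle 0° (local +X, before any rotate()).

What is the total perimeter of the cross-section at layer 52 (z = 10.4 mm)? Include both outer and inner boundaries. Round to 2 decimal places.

At z = 10.4 mm: the r=6.5 cylinder gives a regular 8-gon of circumradius 6.5 (constant along its height) (perimeter = 2·8·6.500·sin(180°/8) = 39.80 mm); the cone at (4, 7) (r1=11→r2=1.5) has section circumradius 4.013 here — a regular 8-gon (perimeter = 2·8·4.013·sin(180°/8) = 24.57 mm); the cube at (-3.5, 10.5) is absent (z outside [2.5, 9.5]); After the difference (first − rest): starting from the r=6.5 cylinder, the cone at (4, 7) partially overlaps it — only the 7.42 mm² overlap (of its 45.55 mm²) is removed, clipping the outline — boundary = 40.48 mm. Overall, the cross-section is a single solid region. Total boundary length (outer) = 40.48 mm.

40.48 mm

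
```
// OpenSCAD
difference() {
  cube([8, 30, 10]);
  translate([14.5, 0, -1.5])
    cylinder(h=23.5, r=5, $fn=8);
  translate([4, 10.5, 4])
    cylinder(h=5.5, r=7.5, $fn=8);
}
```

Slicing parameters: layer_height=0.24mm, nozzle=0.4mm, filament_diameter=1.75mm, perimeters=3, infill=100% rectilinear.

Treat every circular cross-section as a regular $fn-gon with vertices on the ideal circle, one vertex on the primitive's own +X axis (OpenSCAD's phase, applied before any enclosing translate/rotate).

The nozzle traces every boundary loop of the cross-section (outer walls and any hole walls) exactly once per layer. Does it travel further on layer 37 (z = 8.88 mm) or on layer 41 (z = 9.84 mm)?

Layer 37 (z = 8.88): the cube is present — its section is the full 8×30 rectangle (perimeter 76.00 mm); the cylinder at (14.5, 0): section is a regular 8-gon, circumradius r=5 (perimeter = 2·8·5.000·sin(180°/8) = 30.61 mm); the cylinder at (4, 10.5): section is a regular 8-gon, circumradius r=7.5 (perimeter = 2·8·7.500·sin(180°/8) = 45.92 mm); After the difference (first − rest): starting from the 8×30 cube, the r=5 cylinder at (14.5, 0) misses the remaining region (no effect); the r=7.5 cylinder at (4, 10.5) partially overlaps it — only the 106.75 mm² overlap (of its 159.10 mm²) is removed, clipping the outline — boundary = 69.95 mm. So its perimeter = 69.95 mm. Layer 41 (z = 9.84): the cube (footprint 8×30) is included at this height (perimeter 76.00 mm); the cylinder at (14.5, 0): section is a regular 8-gon, circumradius r=5 (perimeter = 2·8·5.000·sin(180°/8) = 30.61 mm); the cylinder at (4, 10.5) is absent (z outside [4, 9.5]); After the difference (first − rest): starting from the 8×30 cube, the r=5 cylinder at (14.5, 0) misses the remaining region (no effect) — boundary = 76.00 mm. So its perimeter = 76.00 mm. Layer 41 is larger (76.00 vs 69.95 mm).

layer 41 (z = 9.84 mm)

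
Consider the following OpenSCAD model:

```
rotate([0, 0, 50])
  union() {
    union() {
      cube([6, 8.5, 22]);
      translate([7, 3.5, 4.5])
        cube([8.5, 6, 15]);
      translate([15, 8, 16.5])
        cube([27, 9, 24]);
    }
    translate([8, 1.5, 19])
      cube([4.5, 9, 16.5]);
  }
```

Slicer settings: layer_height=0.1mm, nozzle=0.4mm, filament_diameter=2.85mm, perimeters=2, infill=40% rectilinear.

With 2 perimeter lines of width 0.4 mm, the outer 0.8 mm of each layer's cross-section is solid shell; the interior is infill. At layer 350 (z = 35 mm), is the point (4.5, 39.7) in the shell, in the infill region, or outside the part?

outside

At z = 35 mm: the cube is not intersected at this z (z outside [0, 22]); the cube at (7, 3.5) is absent (z outside [4.5, 19.5]); the cube at (15, 8) (footprint 27×9) is included at this height; Combining (union): only the 27×9 cube at (15, 8) is present, so the union is just that shape — 1 connected region; the cube at (8, 1.5) is present — its section is the full 4.5×9 rectangle; Merging all regions: the 2 present regions are separate (no shared area or edge), so areas and boundary lengths simply add and each stays a separate island — 2 connected regions; (whole slice rotated 50° about Z — lengths, areas and connectivity unchanged). Overall, the cross-section has 2 separate islands. Undo the 50° rotation: the query point maps to (33.305, 22.071) in the un-rotated model frame. The nearest boundary edge runs (15.00, 17.00)→(42.00, 17.00); distance from the point to it = 5.07 mm. The point is not inside any of the regions above, so it lies outside the cross-section (5.07 mm from the nearest boundary).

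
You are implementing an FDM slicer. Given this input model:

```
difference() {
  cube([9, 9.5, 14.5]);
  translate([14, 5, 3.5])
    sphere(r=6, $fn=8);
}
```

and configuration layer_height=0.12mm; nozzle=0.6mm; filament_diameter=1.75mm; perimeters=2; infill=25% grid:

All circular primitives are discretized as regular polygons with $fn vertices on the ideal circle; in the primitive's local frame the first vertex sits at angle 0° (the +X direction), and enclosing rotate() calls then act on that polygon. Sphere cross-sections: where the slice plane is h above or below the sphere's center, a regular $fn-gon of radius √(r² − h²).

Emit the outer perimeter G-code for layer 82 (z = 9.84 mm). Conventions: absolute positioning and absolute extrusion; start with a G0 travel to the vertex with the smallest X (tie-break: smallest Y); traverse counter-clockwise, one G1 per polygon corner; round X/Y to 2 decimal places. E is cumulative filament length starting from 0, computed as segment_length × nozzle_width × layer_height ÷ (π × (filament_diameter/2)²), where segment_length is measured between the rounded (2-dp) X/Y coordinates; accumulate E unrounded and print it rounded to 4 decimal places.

At z = 9.84 mm: the cube (footprint 9×9.5) is included at this height; the sphere at (14, 5) does not reach this height (|z−center|=6.340 > r=6); Taking the first minus the rest: none of the subtracted shapes is present at this height, so the 9×9.5 cube is unchanged — 1 connected region. The outline is a single polygon with 4 vertices. Extrusion per mm of travel: 0.6 × 0.12 / (π × 0.875²) = 0.029934. Accumulating E over each segment gives final E = 1.1076.

G0 X0.00 Y0.00 Z9.84
G1 X9.00 Y0.00 E0.2694
G1 X9.00 Y9.50 E0.5538
G1 X0.00 Y9.50 E0.8232
G1 X0.00 Y0.00 E1.1076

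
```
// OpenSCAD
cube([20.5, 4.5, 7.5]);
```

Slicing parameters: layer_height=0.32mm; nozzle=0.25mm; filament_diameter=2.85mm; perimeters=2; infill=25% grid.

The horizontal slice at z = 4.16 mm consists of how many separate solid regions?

At z = 4.16 mm: the 20.5×4.5 cube contributes its full rectangle. The result has 1 disconnected region.

1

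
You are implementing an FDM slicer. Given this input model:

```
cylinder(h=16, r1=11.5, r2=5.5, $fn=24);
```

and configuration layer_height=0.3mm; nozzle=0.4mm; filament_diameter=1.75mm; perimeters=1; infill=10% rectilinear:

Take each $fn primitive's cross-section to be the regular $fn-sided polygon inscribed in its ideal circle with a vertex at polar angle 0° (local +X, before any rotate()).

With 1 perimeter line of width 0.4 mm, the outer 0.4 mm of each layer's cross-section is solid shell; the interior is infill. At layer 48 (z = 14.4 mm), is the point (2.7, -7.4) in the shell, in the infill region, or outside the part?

outside

At z = 14.4 mm: the cone (r1=11.5→r2=5.5) has section circumradius 6.100 here — a regular 24-gon. Overall, the cross-section is a single solid region. The nearest boundary edge runs (1.58, -5.89)→(3.05, -5.28); distance from the point to it = 1.82 mm. The point is not inside any of the regions above, so it lies outside the cross-section (1.82 mm from the nearest boundary).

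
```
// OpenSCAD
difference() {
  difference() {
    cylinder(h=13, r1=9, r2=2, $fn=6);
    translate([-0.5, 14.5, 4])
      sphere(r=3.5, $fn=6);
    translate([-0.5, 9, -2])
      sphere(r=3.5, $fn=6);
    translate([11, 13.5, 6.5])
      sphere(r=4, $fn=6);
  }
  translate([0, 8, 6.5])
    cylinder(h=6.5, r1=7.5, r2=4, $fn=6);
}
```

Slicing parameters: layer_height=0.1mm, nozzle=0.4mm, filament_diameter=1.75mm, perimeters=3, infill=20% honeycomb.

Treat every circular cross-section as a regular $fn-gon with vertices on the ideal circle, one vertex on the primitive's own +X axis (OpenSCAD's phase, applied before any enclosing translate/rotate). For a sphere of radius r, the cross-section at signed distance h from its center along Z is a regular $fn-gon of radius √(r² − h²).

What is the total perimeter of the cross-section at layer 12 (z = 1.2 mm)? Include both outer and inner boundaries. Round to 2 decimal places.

At z = 1.2 mm: the cone (r1=9→r2=2) has section circumradius 8.354 here — a regular 6-gon (perimeter = 2·6·8.354·sin(180°/6) = 50.12 mm); the r=3.5 sphere at (-0.5, 14.5) slices to a regular 6-gon of circumradius 2.100 (√(r²−h²) with h=2.8 from center) (perimeter = 2·6·2.100·sin(180°/6) = 12.60 mm); the r=3.5 sphere at (-0.5, 9) slices to a regular 6-gon of circumradius 1.418 (√(r²−h²) with h=3.2 from center) (perimeter = 2·6·1.418·sin(180°/6) = 8.51 mm); the sphere at (11, 13.5) does not reach this height (|z−center|=5.300 > r=4); Taking the first minus the rest: starting from the cone, the r=3.5 sphere at (-0.5, 14.5) misses the remaining region (no effect); the r=3.5 sphere at (-0.5, 9) misses the remaining region (no effect) — boundary = 50.12 mm; the cone at (0, 8) is not intersected at this z (z outside [6.5, 13]); Subtracting the remaining from the first: none of the subtracted shapes is present at this height, so that combined region is unchanged — boundary = 50.12 mm. Overall, the cross-section is a single solid region. Total boundary length (outer) = 50.12 mm.

50.12 mm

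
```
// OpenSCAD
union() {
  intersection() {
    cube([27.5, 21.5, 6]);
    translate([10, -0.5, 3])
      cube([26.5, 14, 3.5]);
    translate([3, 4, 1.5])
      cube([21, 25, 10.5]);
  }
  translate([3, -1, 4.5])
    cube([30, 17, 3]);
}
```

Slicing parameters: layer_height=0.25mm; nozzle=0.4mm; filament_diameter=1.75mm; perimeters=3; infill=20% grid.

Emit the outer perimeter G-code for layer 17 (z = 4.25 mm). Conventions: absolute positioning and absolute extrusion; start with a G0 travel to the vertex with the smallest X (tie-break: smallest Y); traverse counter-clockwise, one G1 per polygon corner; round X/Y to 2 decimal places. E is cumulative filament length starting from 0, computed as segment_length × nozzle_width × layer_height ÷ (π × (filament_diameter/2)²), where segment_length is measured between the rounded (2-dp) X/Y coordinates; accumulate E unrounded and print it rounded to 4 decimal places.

G0 X10.00 Y4.00 Z4.25
G1 X24.00 Y4.00 E0.5821
G1 X24.00 Y13.50 E0.9770
G1 X10.00 Y13.50 E1.5591
G1 X10.00 Y4.00 E1.9540

At z = 4.25 mm: the 27.5×21.5 cube contributes its full rectangle; the cube at (10, -0.5) (footprint 26.5×14) is included at this height; the cube at (3, 4) (footprint 21×25) is included at this height; After intersecting: the 26.5×14 cube at (10, -0.5) partially overlaps the 27.5×21.5 cube; clipping to the common part keeps 236.25 mm²; the 21×25 cube at (3, 4) partially overlaps the running intersection; clipping to the common part keeps 133.00 mm² — 1 connected region; the cube at (3, -1) does not reach this height (z outside [4.5, 7.5]); Merging all regions: only that combined region is present, so the union is just that shape — 1 connected region. The outline is a single polygon with 4 vertices. Extrusion per mm of travel: 0.4 × 0.25 / (π × 0.875²) = 0.041575. Accumulating E over each segment gives final E = 1.9540.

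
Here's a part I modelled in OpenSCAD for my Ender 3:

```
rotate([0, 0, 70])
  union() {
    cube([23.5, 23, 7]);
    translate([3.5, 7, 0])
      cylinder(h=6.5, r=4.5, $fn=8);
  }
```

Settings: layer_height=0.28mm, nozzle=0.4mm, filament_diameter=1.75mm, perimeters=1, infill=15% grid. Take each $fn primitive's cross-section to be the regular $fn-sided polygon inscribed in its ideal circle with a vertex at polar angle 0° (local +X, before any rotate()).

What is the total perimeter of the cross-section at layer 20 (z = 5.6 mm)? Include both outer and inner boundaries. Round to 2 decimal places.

93.40 mm

At z = 5.6 mm: the cube is present — its section is the full 23.5×23 rectangle (perimeter 93.00 mm); the r=4.5 cylinder at (3.5, 7) contributes a regular 8-gon of circumradius 4.5 (perimeter = 2·8·4.500·sin(180°/8) = 27.55 mm); Taking the union: the regions partially overlap (shared area 54.86 mm²), so the edge portions inside another operand are dropped and the merged outline is re-measured after clipping — boundary = 93.40 mm; (whole slice rotated 70° about Z — lengths, areas and connectivity unchanged). Overall, the cross-section is a single solid region. Total boundary length (outer) = 93.40 mm.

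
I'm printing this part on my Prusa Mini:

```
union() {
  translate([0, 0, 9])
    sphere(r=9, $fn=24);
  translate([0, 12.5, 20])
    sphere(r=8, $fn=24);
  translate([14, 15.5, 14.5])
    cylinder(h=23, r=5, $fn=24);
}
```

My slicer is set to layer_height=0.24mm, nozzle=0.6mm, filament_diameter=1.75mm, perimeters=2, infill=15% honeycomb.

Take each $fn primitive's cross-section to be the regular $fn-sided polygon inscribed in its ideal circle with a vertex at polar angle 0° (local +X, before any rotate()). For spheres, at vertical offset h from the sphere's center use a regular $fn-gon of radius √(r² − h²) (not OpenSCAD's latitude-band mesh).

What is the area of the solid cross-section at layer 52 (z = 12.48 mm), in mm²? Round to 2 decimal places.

237.10 mm²

At z = 12.48 mm: the r=9 sphere contributes a regular 24-gon of circumradius √(9²−3.48²) = 8.300 (area = (24/2)·8.300²·sin(360°/24) = 213.96 mm²); the sphere at (0, 12.5): section is a regular 24-gon, circumradius = √(r²−h²) = √(8²−7.52²) = 2.729 (area = (24/2)·2.729²·sin(360°/24) = 23.14 mm²); the cylinder at (14, 15.5) is absent (z outside [14.5, 37.5]); Taking the union: the 2 present regions are separate (no shared area or edge), so areas and boundary lengths simply add and each stays a separate island — area = 237.10 mm². Overall, the cross-section has 2 separate islands. Net area = 237.10 mm².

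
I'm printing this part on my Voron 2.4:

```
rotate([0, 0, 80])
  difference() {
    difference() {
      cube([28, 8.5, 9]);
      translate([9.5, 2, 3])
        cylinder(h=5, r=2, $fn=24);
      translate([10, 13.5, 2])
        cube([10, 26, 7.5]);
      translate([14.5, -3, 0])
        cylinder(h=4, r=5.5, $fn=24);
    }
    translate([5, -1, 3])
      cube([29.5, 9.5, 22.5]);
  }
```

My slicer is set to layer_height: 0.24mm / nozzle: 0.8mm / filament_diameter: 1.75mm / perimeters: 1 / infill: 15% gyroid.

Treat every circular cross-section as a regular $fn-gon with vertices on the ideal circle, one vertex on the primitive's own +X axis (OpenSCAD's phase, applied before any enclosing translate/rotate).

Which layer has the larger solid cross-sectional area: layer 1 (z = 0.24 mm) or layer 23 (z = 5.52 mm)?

Layer 1 (z = 0.24): the cube is present — its section is the full 28×8.5 rectangle (area 238.00 mm²); the cylinder at (9.5, 2) is absent (z outside [3, 8]); the cube at (10, 13.5) does not reach this height (z outside [2, 9.5]); the r=5.5 cylinder at (14.5, -3) contributes a regular 24-gon of circumradius 5.5 (area = (24/2)·5.500²·sin(360°/24) = 93.95 mm²); Taking the first minus the rest: starting from the 28×8.5 cube (238.00 mm²), the r=5.5 cylinder at (14.5, -3) partially overlaps it — only the 15.88 mm² overlap (of its 93.95 mm²) is removed, clipping the outline — area = 222.12 mm²; the cube at (5, -1) does not reach this height (z outside [3, 25.5]); After the difference (first − rest): none of the subtracted shapes is present at this height, so the result so far is unchanged — area = 222.12 mm²; (rotated 80° about Z; rotation is an isometry so areas/perimeters/island counts are preserved). So its area = 222.12 mm². Layer 23 (z = 5.52): the cube (footprint 28×8.5) is included at this height (area 238.00 mm²); the r=2 cylinder at (9.5, 2) gives a regular 24-gon of circumradius 2 (constant along its height) (area = (24/2)·2.000²·sin(360°/24) = 12.42 mm²); the cube at (10, 13.5) (footprint 10×26) is included at this height (area 260.00 mm²); the cylinder at (14.5, -3) is absent (z outside [0, 4]); After the difference (first − rest): starting from the 28×8.5 cube (238.00 mm²), the r=2 cylinder at (9.5, 2) lies inside it touching the edge (removes its full 12.42 mm²); the 10×26 cube at (10, 13.5) misses the remaining region (no effect) — area = 225.58 mm²; the 29.5×9.5 cube at (5, -1) contributes its full rectangle (area 280.25 mm²); Subtracting the remaining from the first: starting from the result so far (225.58 mm²), the 29.5×9.5 cube at (5, -1) partially overlaps it — only the 183.08 mm² overlap (of its 280.25 mm²) is removed, clipping the outline — area = 42.50 mm²; (whole slice rotated 80° about Z — lengths, areas and connectivity unchanged). So its area = 42.50 mm². Layer 1 is larger (222.12 vs 42.50 mm²).

layer 1 (z = 0.24 mm)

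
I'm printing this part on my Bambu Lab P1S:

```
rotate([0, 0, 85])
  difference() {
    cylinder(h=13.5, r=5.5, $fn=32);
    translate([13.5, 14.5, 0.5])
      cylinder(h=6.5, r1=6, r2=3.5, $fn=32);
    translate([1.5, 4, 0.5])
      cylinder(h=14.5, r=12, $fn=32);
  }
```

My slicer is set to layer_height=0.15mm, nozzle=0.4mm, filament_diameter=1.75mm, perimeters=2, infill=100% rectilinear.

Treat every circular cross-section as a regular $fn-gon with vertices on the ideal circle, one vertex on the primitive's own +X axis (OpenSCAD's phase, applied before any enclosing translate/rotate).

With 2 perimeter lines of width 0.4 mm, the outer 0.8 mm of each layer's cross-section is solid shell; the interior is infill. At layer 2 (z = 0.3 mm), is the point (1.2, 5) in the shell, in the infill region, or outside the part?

shell

At z = 0.3 mm: the cylinder: section is a regular 32-gon, circumradius r=5.5; the cone at (13.5, 14.5) is absent (z outside [0.5, 7]); the cylinder at (1.5, 4) is absent (z outside [0.5, 15]); After the difference (first − rest): none of the subtracted shapes is present at this height, so the r=5.5 cylinder is unchanged — 1 connected region; (whole slice rotated 85° about Z — lengths, areas and connectivity unchanged). Overall, the cross-section is a single solid region. Undo the 85° rotation: the query point maps to (5.086, -0.760) in the un-rotated model frame. The nearest boundary edge runs (5.39, -1.07)→(5.50, 0.00); distance from the point to it = 0.34 mm. The point is inside the cross-section, 0.34 mm from the nearest boundary — within the 0.8 mm shell band (2 × 0.4).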